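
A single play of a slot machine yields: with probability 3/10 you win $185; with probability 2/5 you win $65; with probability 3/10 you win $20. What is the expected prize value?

E[payout] = 185·3/10 + 65·2/5 + 20·3/10
 = 111/2 + 26 + 6
 = 175/2

87.5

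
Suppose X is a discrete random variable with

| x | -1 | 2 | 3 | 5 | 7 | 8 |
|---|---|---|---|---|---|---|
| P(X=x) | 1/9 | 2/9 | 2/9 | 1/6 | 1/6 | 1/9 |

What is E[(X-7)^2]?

17

E[(X-7)^2] = Σ (x-7)^2·P(X=x)
 = 64·1/9 + 25·2/9 + 16·2/9 + 4·1/6 + 0·1/6 + 1·1/9
 = 64/9 + 50/9 + 32/9 + 2/3 + 0 + 1/9
 = 17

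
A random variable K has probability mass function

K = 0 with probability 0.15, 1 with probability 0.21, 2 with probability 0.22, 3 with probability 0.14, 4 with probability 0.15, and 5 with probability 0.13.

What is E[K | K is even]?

2

P(K is even) = 0.15 + 0.22 + 0.15 = 0.52.
E[K | K is even] = [0·0.15 + 2·0.22 + 4·0.15] / 0.52
 = 1.04 / 0.52
 = 2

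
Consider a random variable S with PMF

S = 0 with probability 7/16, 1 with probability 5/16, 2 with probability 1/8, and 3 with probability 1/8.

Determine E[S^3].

E[S^3] = Σ s^3·P(S=s)
 = 0·7/16 + 1·5/16 + 8·1/8 + 27·1/8
 = 0 + 5/16 + 1 + 27/8
 = 75/16

4.6875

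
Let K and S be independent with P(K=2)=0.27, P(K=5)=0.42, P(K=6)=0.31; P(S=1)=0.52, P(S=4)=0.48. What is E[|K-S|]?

E[|K-S|] = Σ_k Σ_s |k-s| · P(K=k)P(S=s)
 = 1·0.1404 + 2·0.1296 + 4·0.2184 + 1·0.2016 + 5·0.1612 + 2·0.1488
 = 0.1404 + 0.2592 + 0.8736 + 0.2016 + 0.806 + 0.2976
 = 2.5784

2.5784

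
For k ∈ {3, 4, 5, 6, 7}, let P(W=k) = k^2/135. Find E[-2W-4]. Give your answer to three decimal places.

-15.481

E[-2W-4] = Σ (-2w-4)·P(W=w)
 = (-10)·1/15 + (-12)·16/135 + (-14)·5/27 + (-16)·4/15 + (-18)·49/135
 = (-2/3) + (-64/45) + (-70/27) + (-64/15) + (-98/15)
 = -418/27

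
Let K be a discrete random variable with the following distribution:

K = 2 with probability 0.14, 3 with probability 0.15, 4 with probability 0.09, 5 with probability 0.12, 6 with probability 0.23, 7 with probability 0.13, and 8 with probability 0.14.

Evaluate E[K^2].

29.96

E[K^2] = Σ k^2·P(K=k)
 = 4·0.14 + 9·0.15 + 16·0.09 + 25·0.12 + 36·0.23 + 49·0.13 + 64·0.14
 = 0.56 + 1.35 + 1.44 + 3 + 8.28 + 6.37 + 8.96
 = 29.96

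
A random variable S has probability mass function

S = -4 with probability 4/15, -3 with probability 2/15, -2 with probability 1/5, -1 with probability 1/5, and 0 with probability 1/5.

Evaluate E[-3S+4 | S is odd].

9.4

P(S is odd) = 2/15 + 1/5 = 1/3.
E[-3S+4 | S is odd] = [13·2/15 + 7·1/5] / (1/3)
 = 47/15 / (1/3)
 = 47/5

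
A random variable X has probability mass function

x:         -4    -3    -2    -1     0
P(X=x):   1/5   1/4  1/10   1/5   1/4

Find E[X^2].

6.05

E[X^2] = Σ x^2·P(X=x)
 = 16·1/5 + 9·1/4 + 4·1/10 + 1·1/5 + 0·1/4
 = 16/5 + 9/4 + 2/5 + 1/5 + 0
 = 121/20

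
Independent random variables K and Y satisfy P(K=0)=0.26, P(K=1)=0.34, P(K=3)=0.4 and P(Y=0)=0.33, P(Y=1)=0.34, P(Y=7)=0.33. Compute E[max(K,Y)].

E[max(K,Y)] = Σ_k Σ_y max(k,y) · P(K=k)P(Y=y)
 = 0·0.0858 + 1·0.0884 + 7·0.0858 + 1·0.1122 + 1·0.1156 + 7·0.1122 + 3·0.132 + 3·0.136 + 7·0.132
 = 0 + 0.0884 + 0.6006 + 0.1122 + 0.1156 + 0.7854 + 0.396 + 0.408 + 0.924
 = 3.4302

3.4302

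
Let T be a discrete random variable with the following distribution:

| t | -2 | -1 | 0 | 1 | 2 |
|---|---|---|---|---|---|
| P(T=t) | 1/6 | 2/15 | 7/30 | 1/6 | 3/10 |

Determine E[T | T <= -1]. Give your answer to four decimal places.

-1.5556

P(T <= -1) = 1/6 + 2/15 = 3/10.
E[T | T <= -1] = [(-2)·1/6 + (-1)·2/15] / (3/10)
 = -7/15 / (3/10)
 = -14/9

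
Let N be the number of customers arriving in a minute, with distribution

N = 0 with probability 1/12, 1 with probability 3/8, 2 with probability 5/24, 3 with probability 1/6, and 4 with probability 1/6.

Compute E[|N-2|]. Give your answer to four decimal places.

1.0417

E[|N-2|] = Σ |n-2|·P(N=n)
 = 2·1/12 + 1·3/8 + 0·5/24 + 1·1/6 + 2·1/6
 = 1/6 + 3/8 + 0 + 1/6 + 1/3
 = 25/24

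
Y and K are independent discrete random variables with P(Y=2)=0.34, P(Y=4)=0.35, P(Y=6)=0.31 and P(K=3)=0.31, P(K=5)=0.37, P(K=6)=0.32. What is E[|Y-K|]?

E[|Y-K|] = Σ_y Σ_k |y-k| · P(Y=y)P(K=k)
 = 1·0.1054 + 3·0.1258 + 4·0.1088 + 1·0.1085 + 1·0.1295 + 2·0.112 + 3·0.0961 + 1·0.1147 + 0·0.0992
 = 0.1054 + 0.3774 + 0.4352 + 0.1085 + 0.1295 + 0.224 + 0.2883 + 0.1147 + 0
 = 1.783

1.783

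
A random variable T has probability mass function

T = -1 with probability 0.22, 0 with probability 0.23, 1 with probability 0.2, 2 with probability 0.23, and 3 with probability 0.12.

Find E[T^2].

E[T^2] = Σ t^2·P(T=t)
 = 1·0.22 + 0·0.23 + 1·0.2 + 4·0.23 + 9·0.12
 = 0.22 + 0 + 0.2 + 0.92 + 1.08
 = 2.42

2.42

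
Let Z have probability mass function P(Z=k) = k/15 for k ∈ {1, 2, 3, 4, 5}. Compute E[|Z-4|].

E[|Z-4|] = Σ |z-4|·P(Z=z)
 = 3·1/15 + 2·2/15 + 1·1/5 + 0·4/15 + 1·1/3
 = 1/5 + 4/15 + 1/5 + 0 + 1/3
 = 1

1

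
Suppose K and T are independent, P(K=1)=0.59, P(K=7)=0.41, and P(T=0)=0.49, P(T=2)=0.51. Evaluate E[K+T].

4.48

E[K+T] = Σ_k Σ_t (k+t) · P(K=k)P(T=t)
 = 1·0.2891 + 3·0.3009 + 7·0.2009 + 9·0.2091
 = 0.2891 + 0.9027 + 1.4063 + 1.8819
 = 4.48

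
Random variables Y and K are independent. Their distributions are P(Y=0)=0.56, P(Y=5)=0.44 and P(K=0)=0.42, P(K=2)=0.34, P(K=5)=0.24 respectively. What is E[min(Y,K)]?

0.8272

E[min(Y,K)] = Σ_y Σ_k min(y,k) · P(Y=y)P(K=k)
 = 0·0.2352 + 0·0.1904 + 0·0.1344 + 0·0.1848 + 2·0.1496 + 5·0.1056
 = 0 + 0 + 0 + 0 + 0.2992 + 0.528
 = 0.8272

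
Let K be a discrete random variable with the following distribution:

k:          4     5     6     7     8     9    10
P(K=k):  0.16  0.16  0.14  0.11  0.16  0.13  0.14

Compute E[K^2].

51.76

E[K^2] = Σ k^2·P(K=k)
 = 16·0.16 + 25·0.16 + 36·0.14 + 49·0.11 + 64·0.16 + 81·0.13 + 100·0.14
 = 2.56 + 4 + 5.04 + 5.39 + 10.24 + 10.53 + 14
 = 51.76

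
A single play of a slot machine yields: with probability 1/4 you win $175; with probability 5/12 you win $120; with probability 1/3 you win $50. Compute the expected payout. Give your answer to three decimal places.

110.417

E[payout] = 175·1/4 + 120·5/12 + 50·1/3
 = 175/4 + 50 + 50/3
 = 1325/12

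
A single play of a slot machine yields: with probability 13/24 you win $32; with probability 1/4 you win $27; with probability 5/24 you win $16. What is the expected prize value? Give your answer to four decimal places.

27.4167

E[payout] = 32·13/24 + 27·1/4 + 16·5/24
 = 52/3 + 27/4 + 10/3
 = 329/12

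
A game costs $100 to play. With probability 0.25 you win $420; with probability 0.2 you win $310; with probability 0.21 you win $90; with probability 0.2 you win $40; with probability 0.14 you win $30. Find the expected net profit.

E[payout] = 420·0.25 + 310·0.2 + 90·0.21 + 40·0.2 + 30·0.14
 = 105 + 62 + 18.9 + 8 + 4.2
 = 198.1
Net = 198.1 - 100 = 98.1

98.1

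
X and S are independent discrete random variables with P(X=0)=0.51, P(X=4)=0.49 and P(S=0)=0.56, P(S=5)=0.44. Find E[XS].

E[XS] = Σ_x Σ_s xs · P(X=x)P(S=s)
 = 0·0.2856 + 0·0.2244 + 0·0.2744 + 20·0.2156
 = 0 + 0 + 0 + 4.312
 = 4.312

4.312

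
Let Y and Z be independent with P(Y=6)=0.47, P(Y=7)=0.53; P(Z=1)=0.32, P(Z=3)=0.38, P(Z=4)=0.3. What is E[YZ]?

E[YZ] = Σ_y Σ_z yz · P(Y=y)P(Z=z)
 = 6·0.1504 + 18·0.1786 + 24·0.141 + 7·0.1696 + 21·0.2014 + 28·0.159
 = 0.9024 + 3.2148 + 3.384 + 1.1872 + 4.2294 + 4.452
 = 17.3698

17.3698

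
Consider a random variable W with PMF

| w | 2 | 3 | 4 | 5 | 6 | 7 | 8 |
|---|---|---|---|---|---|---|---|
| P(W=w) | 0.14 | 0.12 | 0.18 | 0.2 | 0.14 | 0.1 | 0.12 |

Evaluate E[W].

4.86

E[W] = Σ w·P(W=w)
 = 2·0.14 + 3·0.12 + 4·0.18 + 5·0.2 + 6·0.14 + 7·0.1 + 8·0.12
 = 0.28 + 0.36 + 0.72 + 1 + 0.84 + 0.7 + 0.96
 = 4.86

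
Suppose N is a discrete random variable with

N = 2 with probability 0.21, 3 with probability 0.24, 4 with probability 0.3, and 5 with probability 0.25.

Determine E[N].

E[N] = Σ n·P(N=n)
 = 2·0.21 + 3·0.24 + 4·0.3 + 5·0.25
 = 0.42 + 0.72 + 1.2 + 1.25
 = 3.59

3.59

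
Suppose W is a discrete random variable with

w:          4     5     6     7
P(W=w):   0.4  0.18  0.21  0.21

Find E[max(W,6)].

E[max(W,6)] = Σ max(w,6)·P(W=w)
 = 6·0.4 + 6·0.18 + 6·0.21 + 7·0.21
 = 2.4 + 1.08 + 1.26 + 1.47
 = 6.21

6.21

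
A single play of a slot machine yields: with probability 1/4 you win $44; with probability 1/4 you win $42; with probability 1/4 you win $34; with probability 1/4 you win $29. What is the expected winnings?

E[payout] = 44·1/4 + 42·1/4 + 34·1/4 + 29·1/4
 = 11 + 21/2 + 17/2 + 29/4
 = 149/4

37.25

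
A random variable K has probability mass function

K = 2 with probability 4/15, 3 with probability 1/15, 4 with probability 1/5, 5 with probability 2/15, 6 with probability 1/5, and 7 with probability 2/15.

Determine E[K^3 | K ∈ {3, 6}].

168.75

P(K ∈ {3, 6}) = 1/15 + 1/5 = 4/15.
E[K^3 | K ∈ {3, 6}] = [27·1/15 + 216·1/5] / (4/15)
 = 45 / (4/15)
 = 675/4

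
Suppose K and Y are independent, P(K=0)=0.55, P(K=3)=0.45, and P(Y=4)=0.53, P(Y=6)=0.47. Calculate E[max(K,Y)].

4.94

E[max(K,Y)] = Σ_k Σ_y max(k,y) · P(K=k)P(Y=y)
 = 4·0.2915 + 6·0.2585 + 4·0.2385 + 6·0.2115
 = 1.166 + 1.551 + 0.954 + 1.269
 = 4.94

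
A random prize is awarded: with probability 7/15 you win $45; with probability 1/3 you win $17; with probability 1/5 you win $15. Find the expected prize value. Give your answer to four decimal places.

29.6667

E[payout] = 45·7/15 + 17·1/3 + 15·1/5
 = 21 + 17/3 + 3
 = 89/3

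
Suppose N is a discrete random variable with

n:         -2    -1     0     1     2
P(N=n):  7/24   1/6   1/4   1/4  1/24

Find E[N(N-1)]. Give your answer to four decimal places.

2.1667

E[N(N-1)] = Σ n(n-1)·P(N=n)
 = 6·7/24 + 2·1/6 + 0·1/4 + 0·1/4 + 2·1/24
 = 7/4 + 1/3 + 0 + 0 + 1/12
 = 13/6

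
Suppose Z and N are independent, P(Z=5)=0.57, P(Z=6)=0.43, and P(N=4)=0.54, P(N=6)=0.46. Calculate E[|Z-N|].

1.0344

E[|Z-N|] = Σ_z Σ_n |z-n| · P(Z=z)P(N=n)
 = 1·0.3078 + 1·0.2622 + 2·0.2322 + 0·0.1978
 = 0.3078 + 0.2622 + 0.4644 + 0
 = 1.0344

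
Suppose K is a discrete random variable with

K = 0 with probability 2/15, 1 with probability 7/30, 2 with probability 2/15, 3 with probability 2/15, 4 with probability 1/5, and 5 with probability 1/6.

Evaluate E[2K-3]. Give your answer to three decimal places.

2.067

E[2K-3] = Σ (2k-3)·P(K=k)
 = (-3)·2/15 + (-1)·7/30 + 1·2/15 + 3·2/15 + 5·1/5 + 7·1/6
 = (-2/5) + (-7/30) + 2/15 + 2/5 + 1 + 7/6
 = 31/15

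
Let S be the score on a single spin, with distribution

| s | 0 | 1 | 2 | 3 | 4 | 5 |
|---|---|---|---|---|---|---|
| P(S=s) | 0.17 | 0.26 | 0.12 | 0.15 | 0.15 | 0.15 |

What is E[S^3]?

E[S^3] = Σ s^3·P(S=s)
 = 0·0.17 + 1·0.26 + 8·0.12 + 27·0.15 + 64·0.15 + 125·0.15
 = 0 + 0.26 + 0.96 + 4.05 + 9.6 + 18.75
 = 33.62

33.62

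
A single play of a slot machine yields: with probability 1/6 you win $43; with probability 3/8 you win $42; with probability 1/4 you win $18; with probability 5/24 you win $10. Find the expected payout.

29.5

E[payout] = 43·1/6 + 42·3/8 + 18·1/4 + 10·5/24
 = 43/6 + 63/4 + 9/2 + 25/12
 = 59/2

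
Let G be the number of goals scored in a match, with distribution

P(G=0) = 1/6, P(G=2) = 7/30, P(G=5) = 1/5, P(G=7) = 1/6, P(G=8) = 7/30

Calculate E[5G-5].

E[5G-5] = Σ (5g-5)·P(G=g)
 = (-5)·1/6 + 5·7/30 + 20·1/5 + 30·1/6 + 35·7/30
 = (-5/6) + 7/6 + 4 + 5 + 49/6
 = 35/2

17.5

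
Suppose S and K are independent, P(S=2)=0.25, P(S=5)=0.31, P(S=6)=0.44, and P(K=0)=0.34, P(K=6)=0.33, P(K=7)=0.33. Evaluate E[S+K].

E[S+K] = Σ_s Σ_k (s+k) · P(S=s)P(K=k)
 = 2·0.085 + 8·0.0825 + 9·0.0825 + 5·0.1054 + 11·0.1023 + 12·0.1023 + 6·0.1496 + 12·0.1452 + 13·0.1452
 = 0.17 + 0.66 + 0.7425 + 0.527 + 1.1253 + 1.2276 + 0.8976 + 1.7424 + 1.8876
 = 8.98

8.98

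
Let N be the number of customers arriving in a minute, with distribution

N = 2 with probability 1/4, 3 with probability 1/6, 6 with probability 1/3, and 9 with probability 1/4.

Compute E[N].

5.25

E[N] = Σ n·P(N=n)
 = 2·1/4 + 3·1/6 + 6·1/3 + 9·1/4
 = 1/2 + 1/2 + 2 + 9/4
 = 21/4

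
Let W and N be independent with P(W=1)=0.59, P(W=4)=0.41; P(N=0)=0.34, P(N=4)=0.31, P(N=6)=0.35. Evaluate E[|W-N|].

E[|W-N|] = Σ_w Σ_n |w-n| · P(W=w)P(N=n)
 = 1·0.2006 + 3·0.1829 + 5·0.2065 + 4·0.1394 + 0·0.1271 + 2·0.1435
 = 0.2006 + 0.5487 + 1.0325 + 0.5576 + 0 + 0.287
 = 2.6264

2.6264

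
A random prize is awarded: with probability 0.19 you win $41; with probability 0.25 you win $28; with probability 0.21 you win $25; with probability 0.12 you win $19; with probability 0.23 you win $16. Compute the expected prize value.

E[payout] = 41·0.19 + 28·0.25 + 25·0.21 + 19·0.12 + 16·0.23
 = 7.79 + 7 + 5.25 + 2.28 + 3.68
 = 26

26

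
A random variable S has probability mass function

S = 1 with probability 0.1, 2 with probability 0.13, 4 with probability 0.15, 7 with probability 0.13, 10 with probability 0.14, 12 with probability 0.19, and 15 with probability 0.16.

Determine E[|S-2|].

E[|S-2|] = Σ |s-2|·P(S=s)
 = 1·0.1 + 0·0.13 + 2·0.15 + 5·0.13 + 8·0.14 + 10·0.19 + 13·0.16
 = 0.1 + 0 + 0.3 + 0.65 + 1.12 + 1.9 + 2.08
 = 6.15

6.15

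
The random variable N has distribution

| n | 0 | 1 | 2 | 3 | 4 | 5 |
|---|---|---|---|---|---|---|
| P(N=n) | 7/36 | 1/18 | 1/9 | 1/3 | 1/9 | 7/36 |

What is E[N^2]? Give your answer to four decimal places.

E[N^2] = Σ n^2·P(N=n)
 = 0·7/36 + 1·1/18 + 4·1/9 + 9·1/3 + 16·1/9 + 25·7/36
 = 0 + 1/18 + 4/9 + 3 + 16/9 + 175/36
 = 365/36

10.1389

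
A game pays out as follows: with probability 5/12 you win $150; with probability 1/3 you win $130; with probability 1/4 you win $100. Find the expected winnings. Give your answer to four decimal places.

E[payout] = 150·5/12 + 130·1/3 + 100·1/4
 = 125/2 + 130/3 + 25
 = 785/6

130.8333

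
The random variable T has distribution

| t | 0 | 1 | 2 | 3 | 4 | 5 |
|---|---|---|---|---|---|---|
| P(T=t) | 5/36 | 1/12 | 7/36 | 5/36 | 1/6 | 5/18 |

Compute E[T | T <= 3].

1.6

P(T <= 3) = 5/36 + 1/12 + 7/36 + 5/36 = 5/9.
E[T | T <= 3] = [0·5/36 + 1·1/12 + 2·7/36 + 3·5/36] / (5/9)
 = 8/9 / (5/9)
 = 8/5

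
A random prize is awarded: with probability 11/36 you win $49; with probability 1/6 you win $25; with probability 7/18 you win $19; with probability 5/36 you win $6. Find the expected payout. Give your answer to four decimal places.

E[payout] = 49·11/36 + 25·1/6 + 19·7/18 + 6·5/36
 = 539/36 + 25/6 + 133/18 + 5/6
 = 985/36

27.3611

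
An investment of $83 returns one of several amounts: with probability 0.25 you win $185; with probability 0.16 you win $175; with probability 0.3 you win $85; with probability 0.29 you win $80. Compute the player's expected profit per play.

E[payout] = 185·0.25 + 175·0.16 + 85·0.3 + 80·0.29
 = 46.25 + 28 + 25.5 + 23.2
 = 122.95
Net = 122.95 - 83 = 39.95

39.95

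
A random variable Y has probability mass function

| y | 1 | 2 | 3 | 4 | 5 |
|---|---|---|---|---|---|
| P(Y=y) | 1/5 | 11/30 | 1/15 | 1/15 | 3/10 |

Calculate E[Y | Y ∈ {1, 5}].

P(Y ∈ {1, 5}) = 1/5 + 3/10 = 1/2.
E[Y | Y ∈ {1, 5}] = [1·1/5 + 5·3/10] / (1/2)
 = 17/10 / (1/2)
 = 17/5

3.4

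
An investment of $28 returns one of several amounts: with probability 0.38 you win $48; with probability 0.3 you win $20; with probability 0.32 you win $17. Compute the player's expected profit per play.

1.68

E[payout] = 48·0.38 + 20·0.3 + 17·0.32
 = 18.24 + 6 + 5.44
 = 29.68
Net = 29.68 - 28 = 1.68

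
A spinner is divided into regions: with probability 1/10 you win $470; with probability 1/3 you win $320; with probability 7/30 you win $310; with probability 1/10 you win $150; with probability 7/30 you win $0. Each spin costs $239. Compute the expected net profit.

E[payout] = 470·1/10 + 320·1/3 + 310·7/30 + 150·1/10 + 0·7/30
 = 47 + 320/3 + 217/3 + 15 + 0
 = 241
Net = 241 - 239 = 2

2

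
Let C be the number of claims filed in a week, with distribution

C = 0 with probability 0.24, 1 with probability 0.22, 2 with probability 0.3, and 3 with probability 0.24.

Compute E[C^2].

3.58

E[C^2] = Σ c^2·P(C=c)
 = 0·0.24 + 1·0.22 + 4·0.3 + 9·0.24
 = 0 + 0.22 + 1.2 + 2.16
 = 3.58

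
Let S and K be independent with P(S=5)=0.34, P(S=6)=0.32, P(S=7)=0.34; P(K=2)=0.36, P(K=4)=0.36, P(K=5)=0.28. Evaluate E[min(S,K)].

3.56

E[min(S,K)] = Σ_s Σ_k min(s,k) · P(S=s)P(K=k)
 = 2·0.1224 + 4·0.1224 + 5·0.0952 + 2·0.1152 + 4·0.1152 + 5·0.0896 + 2·0.1224 + 4·0.1224 + 5·0.0952
 = 0.2448 + 0.4896 + 0.476 + 0.2304 + 0.4608 + 0.448 + 0.2448 + 0.4896 + 0.476
 = 3.56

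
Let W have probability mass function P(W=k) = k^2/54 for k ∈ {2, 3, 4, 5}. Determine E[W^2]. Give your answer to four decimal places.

18.1111

E[W^2] = Σ w^2·P(W=w)
 = 4·2/27 + 9·1/6 + 16·8/27 + 25·25/54
 = 8/27 + 3/2 + 128/27 + 625/54
 = 163/9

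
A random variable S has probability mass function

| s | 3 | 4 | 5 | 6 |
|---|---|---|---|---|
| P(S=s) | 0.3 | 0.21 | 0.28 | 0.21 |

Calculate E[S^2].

20.62

E[S^2] = Σ s^2·P(S=s)
 = 9·0.3 + 16·0.21 + 25·0.28 + 36·0.21
 = 2.7 + 3.36 + 7 + 7.56
 = 20.62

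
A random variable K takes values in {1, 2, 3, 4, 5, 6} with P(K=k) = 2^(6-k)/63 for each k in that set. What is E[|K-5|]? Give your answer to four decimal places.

E[|K-5|] = Σ |k-5|·P(K=k)
 = 4·32/63 + 3·16/63 + 2·8/63 + 1·4/63 + 0·2/63 + 1·1/63
 = 128/63 + 16/21 + 16/63 + 4/63 + 0 + 1/63
 = 197/63

3.1270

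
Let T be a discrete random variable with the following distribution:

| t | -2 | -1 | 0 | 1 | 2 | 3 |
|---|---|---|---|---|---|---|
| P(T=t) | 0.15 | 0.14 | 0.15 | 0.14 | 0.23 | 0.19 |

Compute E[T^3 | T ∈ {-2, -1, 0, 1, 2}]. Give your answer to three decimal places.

P(T ∈ {-2, -1, 0, 1, 2}) = 0.15 + 0.14 + 0.15 + 0.14 + 0.23 = 0.81.
E[T^3 | T ∈ {-2, -1, 0, 1, 2}] = [(-8)·0.15 + (-1)·0.14 + 0·0.15 + 1·0.14 + 8·0.23] / 0.81
 = 0.64 / 0.81
 = 64/81

0.790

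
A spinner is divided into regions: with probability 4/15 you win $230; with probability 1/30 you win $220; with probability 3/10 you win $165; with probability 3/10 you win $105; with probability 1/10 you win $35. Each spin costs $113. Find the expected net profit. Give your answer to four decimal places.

E[payout] = 230·4/15 + 220·1/30 + 165·3/10 + 105·3/10 + 35·1/10
 = 184/3 + 22/3 + 99/2 + 63/2 + 7/2
 = 919/6
Net = 919/6 - 113 = 241/6

40.1667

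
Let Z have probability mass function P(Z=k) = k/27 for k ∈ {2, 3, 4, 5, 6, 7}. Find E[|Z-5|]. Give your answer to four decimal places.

1.3333

E[|Z-5|] = Σ |z-5|·P(Z=z)
 = 3·2/27 + 2·1/9 + 1·4/27 + 0·5/27 + 1·2/9 + 2·7/27
 = 2/9 + 2/9 + 4/27 + 0 + 2/9 + 14/27
 = 4/3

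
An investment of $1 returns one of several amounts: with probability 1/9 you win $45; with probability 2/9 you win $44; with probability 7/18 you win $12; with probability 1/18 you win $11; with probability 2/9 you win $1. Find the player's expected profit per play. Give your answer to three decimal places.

E[payout] = 45·1/9 + 44·2/9 + 12·7/18 + 11·1/18 + 1·2/9
 = 5 + 88/9 + 14/3 + 11/18 + 2/9
 = 365/18
Net = 365/18 - 1 = 347/18

19.278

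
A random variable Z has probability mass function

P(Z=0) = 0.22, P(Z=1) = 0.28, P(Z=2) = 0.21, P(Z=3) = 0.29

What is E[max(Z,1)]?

1.79

E[max(Z,1)] = Σ max(z,1)·P(Z=z)
 = 1·0.22 + 1·0.28 + 2·0.21 + 3·0.29
 = 0.22 + 0.28 + 0.42 + 0.87
 = 1.79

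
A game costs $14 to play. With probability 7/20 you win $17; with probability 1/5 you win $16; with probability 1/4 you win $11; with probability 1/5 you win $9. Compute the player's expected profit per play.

-0.3

E[payout] = 17·7/20 + 16·1/5 + 11·1/4 + 9·1/5
 = 119/20 + 16/5 + 11/4 + 9/5
 = 137/10
Net = 137/10 - 14 = -3/10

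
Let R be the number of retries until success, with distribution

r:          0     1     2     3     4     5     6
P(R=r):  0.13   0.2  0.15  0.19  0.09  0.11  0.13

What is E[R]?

2.76

E[R] = Σ r·P(R=r)
 = 0·0.13 + 1·0.2 + 2·0.15 + 3·0.19 + 4·0.09 + 5·0.11 + 6·0.13
 = 0 + 0.2 + 0.3 + 0.57 + 0.36 + 0.55 + 0.78
 = 2.76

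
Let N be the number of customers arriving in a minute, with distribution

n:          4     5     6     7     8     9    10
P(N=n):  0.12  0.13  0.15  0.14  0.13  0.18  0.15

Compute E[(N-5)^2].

8.63

E[(N-5)^2] = Σ (n-5)^2·P(N=n)
 = 1·0.12 + 0·0.13 + 1·0.15 + 4·0.14 + 9·0.13 + 16·0.18 + 25·0.15
 = 0.12 + 0 + 0.15 + 0.56 + 1.17 + 2.88 + 3.75
 = 8.63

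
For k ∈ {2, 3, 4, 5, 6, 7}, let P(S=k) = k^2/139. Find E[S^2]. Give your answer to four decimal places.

E[S^2] = Σ s^2·P(S=s)
 = 4·4/139 + 9·9/139 + 16·16/139 + 25·25/139 + 36·36/139 + 49·49/139
 = 16/139 + 81/139 + 256/139 + 625/139 + 1296/139 + 2401/139
 = 4675/139

33.6331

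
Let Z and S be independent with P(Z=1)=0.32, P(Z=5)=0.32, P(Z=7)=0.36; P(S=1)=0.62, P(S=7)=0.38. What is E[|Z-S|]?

E[|Z-S|] = Σ_z Σ_s |z-s| · P(Z=z)P(S=s)
 = 0·0.1984 + 6·0.1216 + 4·0.1984 + 2·0.1216 + 6·0.2232 + 0·0.1368
 = 0 + 0.7296 + 0.7936 + 0.2432 + 1.3392 + 0
 = 3.1056

3.1056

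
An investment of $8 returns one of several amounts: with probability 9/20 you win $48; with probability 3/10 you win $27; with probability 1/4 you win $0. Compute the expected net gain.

E[payout] = 48·9/20 + 27·3/10 + 0·1/4
 = 108/5 + 81/10 + 0
 = 297/10
Net = 297/10 - 8 = 217/10

21.7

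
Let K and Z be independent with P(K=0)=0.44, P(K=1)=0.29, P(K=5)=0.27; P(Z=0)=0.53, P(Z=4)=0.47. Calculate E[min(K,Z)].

E[min(K,Z)] = Σ_k Σ_z min(k,z) · P(K=k)P(Z=z)
 = 0·0.2332 + 0·0.2068 + 0·0.1537 + 1·0.1363 + 0·0.1431 + 4·0.1269
 = 0 + 0 + 0 + 0.1363 + 0 + 0.5076
 = 0.6439

0.6439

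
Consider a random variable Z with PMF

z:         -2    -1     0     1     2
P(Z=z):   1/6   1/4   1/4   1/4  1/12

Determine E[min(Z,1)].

-0.25

E[min(Z,1)] = Σ min(z,1)·P(Z=z)
 = (-2)·1/6 + (-1)·1/4 + 0·1/4 + 1·1/4 + 1·1/12
 = (-1/3) + (-1/4) + 0 + 1/4 + 1/12
 = -1/4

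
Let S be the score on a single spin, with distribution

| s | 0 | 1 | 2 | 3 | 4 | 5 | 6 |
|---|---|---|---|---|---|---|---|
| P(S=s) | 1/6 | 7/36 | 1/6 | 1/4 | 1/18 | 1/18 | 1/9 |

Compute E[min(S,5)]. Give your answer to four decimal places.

E[min(S,5)] = Σ min(s,5)·P(S=s)
 = 0·1/6 + 1·7/36 + 2·1/6 + 3·1/4 + 4·1/18 + 5·1/18 + 5·1/9
 = 0 + 7/36 + 1/3 + 3/4 + 2/9 + 5/18 + 5/9
 = 7/3

2.3333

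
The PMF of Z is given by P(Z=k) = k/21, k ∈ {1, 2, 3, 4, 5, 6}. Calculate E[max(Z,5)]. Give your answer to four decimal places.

5.2857

E[max(Z,5)] = Σ max(z,5)·P(Z=z)
 = 5·1/21 + 5·2/21 + 5·1/7 + 5·4/21 + 5·5/21 + 6·2/7
 = 5/21 + 10/21 + 5/7 + 20/21 + 25/21 + 12/7
 = 37/7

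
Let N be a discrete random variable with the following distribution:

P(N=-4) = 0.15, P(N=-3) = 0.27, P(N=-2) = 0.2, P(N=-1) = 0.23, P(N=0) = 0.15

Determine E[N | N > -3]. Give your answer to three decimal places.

-1.086

P(N > -3) = 0.2 + 0.23 + 0.15 = 0.58.
E[N | N > -3] = [(-2)·0.2 + (-1)·0.23 + 0·0.15] / 0.58
 = -0.63 / 0.58
 = -63/58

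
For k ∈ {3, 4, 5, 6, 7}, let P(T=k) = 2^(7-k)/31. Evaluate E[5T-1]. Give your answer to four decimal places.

18.1935

E[5T-1] = Σ (5t-1)·P(T=t)
 = 14·16/31 + 19·8/31 + 24·4/31 + 29·2/31 + 34·1/31
 = 224/31 + 152/31 + 96/31 + 58/31 + 34/31
 = 564/31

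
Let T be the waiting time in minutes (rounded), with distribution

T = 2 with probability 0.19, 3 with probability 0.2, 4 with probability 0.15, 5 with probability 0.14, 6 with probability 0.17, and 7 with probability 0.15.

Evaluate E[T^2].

21.93

E[T^2] = Σ t^2·P(T=t)
 = 4·0.19 + 9·0.2 + 16·0.15 + 25·0.14 + 36·0.17 + 49·0.15
 = 0.76 + 1.8 + 2.4 + 3.5 + 6.12 + 7.35
 = 21.93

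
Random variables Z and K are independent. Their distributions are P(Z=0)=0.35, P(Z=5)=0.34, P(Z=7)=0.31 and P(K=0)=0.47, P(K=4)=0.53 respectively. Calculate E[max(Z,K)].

4.612

E[max(Z,K)] = Σ_z Σ_k max(z,k) · P(Z=z)P(K=k)
 = 0·0.1645 + 4·0.1855 + 5·0.1598 + 5·0.1802 + 7·0.1457 + 7·0.1643
 = 0 + 0.742 + 0.799 + 0.901 + 1.0199 + 1.1501
 = 4.612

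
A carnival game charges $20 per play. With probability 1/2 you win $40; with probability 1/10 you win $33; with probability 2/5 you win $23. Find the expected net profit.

12.5

E[payout] = 40·1/2 + 33·1/10 + 23·2/5
 = 20 + 33/10 + 46/5
 = 65/2
Net = 65/2 - 20 = 25/2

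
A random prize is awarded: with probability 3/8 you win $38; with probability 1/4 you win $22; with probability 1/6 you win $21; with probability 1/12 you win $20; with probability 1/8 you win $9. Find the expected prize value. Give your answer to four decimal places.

E[payout] = 38·3/8 + 22·1/4 + 21·1/6 + 20·1/12 + 9·1/8
 = 57/4 + 11/2 + 7/2 + 5/3 + 9/8
 = 625/24

26.0417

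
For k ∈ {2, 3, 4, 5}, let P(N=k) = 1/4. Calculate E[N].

E[N] = Σ n·P(N=n)
 = 2·1/4 + 3·1/4 + 4·1/4 + 5·1/4
 = 1/2 + 3/4 + 1 + 5/4
 = 7/2

3.5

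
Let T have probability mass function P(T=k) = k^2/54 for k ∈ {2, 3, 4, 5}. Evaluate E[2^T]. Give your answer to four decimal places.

21.1852

E[2^T] = Σ 2^t·P(T=t)
 = 4·2/27 + 8·1/6 + 16·8/27 + 32·25/54
 = 8/27 + 4/3 + 128/27 + 400/27
 = 572/27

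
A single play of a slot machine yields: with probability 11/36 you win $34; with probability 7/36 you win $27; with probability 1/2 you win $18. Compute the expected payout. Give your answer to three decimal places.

E[payout] = 34·11/36 + 27·7/36 + 18·1/2
 = 187/18 + 21/4 + 9
 = 887/36

24.639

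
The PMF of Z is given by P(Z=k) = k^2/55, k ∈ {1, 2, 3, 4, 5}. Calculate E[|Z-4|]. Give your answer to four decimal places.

E[|Z-4|] = Σ |z-4|·P(Z=z)
 = 3·1/55 + 2·4/55 + 1·9/55 + 0·16/55 + 1·5/11
 = 3/55 + 8/55 + 9/55 + 0 + 5/11
 = 9/11

0.8182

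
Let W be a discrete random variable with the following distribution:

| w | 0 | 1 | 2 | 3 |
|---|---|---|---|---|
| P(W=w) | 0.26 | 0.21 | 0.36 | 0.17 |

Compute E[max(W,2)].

E[max(W,2)] = Σ max(w,2)·P(W=w)
 = 2·0.26 + 2·0.21 + 2·0.36 + 3·0.17
 = 0.52 + 0.42 + 0.72 + 0.51
 = 2.17

2.17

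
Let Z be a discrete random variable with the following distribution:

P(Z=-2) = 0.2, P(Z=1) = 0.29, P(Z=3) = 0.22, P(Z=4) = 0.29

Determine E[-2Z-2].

E[-2Z-2] = Σ (-2z-2)·P(Z=z)
 = 2·0.2 + (-4)·0.29 + (-8)·0.22 + (-10)·0.29
 = 0.4 + (-1.16) + (-1.76) + (-2.9)
 = -5.42

-5.42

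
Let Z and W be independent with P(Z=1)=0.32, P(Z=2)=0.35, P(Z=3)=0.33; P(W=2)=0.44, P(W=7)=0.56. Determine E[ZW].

E[ZW] = Σ_z Σ_w zw · P(Z=z)P(W=w)
 = 2·0.1408 + 7·0.1792 + 4·0.154 + 14·0.196 + 6·0.1452 + 21·0.1848
 = 0.2816 + 1.2544 + 0.616 + 2.744 + 0.8712 + 3.8808
 = 9.648

9.648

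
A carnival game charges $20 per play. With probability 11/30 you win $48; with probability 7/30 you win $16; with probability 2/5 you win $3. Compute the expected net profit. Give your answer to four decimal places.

E[payout] = 48·11/30 + 16·7/30 + 3·2/5
 = 88/5 + 56/15 + 6/5
 = 338/15
Net = 338/15 - 20 = 38/15

2.5333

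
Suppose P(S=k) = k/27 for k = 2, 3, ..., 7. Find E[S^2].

29

E[S^2] = Σ s^2·P(S=s)
 = 4·2/27 + 9·1/9 + 16·4/27 + 25·5/27 + 36·2/9 + 49·7/27
 = 8/27 + 1 + 64/27 + 125/27 + 8 + 343/27
 = 29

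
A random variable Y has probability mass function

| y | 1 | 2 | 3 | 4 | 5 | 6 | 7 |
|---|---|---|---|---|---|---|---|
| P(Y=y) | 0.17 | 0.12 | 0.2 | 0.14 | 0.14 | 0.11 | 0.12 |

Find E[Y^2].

E[Y^2] = Σ y^2·P(Y=y)
 = 1·0.17 + 4·0.12 + 9·0.2 + 16·0.14 + 25·0.14 + 36·0.11 + 49·0.12
 = 0.17 + 0.48 + 1.8 + 2.24 + 3.5 + 3.96 + 5.88
 = 18.03

18.03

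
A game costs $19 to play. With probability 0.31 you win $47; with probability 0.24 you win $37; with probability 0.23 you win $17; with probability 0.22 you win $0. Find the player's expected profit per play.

8.36

E[payout] = 47·0.31 + 37·0.24 + 17·0.23 + 0·0.22
 = 14.57 + 8.88 + 3.91 + 0
 = 27.36
Net = 27.36 - 19 = 8.36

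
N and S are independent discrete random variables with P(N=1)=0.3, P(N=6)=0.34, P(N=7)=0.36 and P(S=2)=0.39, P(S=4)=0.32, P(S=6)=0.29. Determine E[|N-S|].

E[|N-S|] = Σ_n Σ_s |n-s| · P(N=n)P(S=s)
 = 1·0.117 + 3·0.096 + 5·0.087 + 4·0.1326 + 2·0.1088 + 0·0.0986 + 5·0.1404 + 3·0.1152 + 1·0.1044
 = 0.117 + 0.288 + 0.435 + 0.5304 + 0.2176 + 0 + 0.702 + 0.3456 + 0.1044
 = 2.74

2.74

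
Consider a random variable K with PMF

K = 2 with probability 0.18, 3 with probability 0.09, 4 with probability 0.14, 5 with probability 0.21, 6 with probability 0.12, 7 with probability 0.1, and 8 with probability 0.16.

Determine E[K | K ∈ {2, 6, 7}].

4.45

P(K ∈ {2, 6, 7}) = 0.18 + 0.12 + 0.1 = 0.4.
E[K | K ∈ {2, 6, 7}] = [2·0.18 + 6·0.12 + 7·0.1] / 0.4
 = 1.78 / 0.4
 = 89/20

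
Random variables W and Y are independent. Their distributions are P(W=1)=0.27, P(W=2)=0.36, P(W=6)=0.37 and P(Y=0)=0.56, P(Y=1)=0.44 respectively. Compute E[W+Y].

3.65

E[W+Y] = Σ_w Σ_y (w+y) · P(W=w)P(Y=y)
 = 1·0.1512 + 2·0.1188 + 2·0.2016 + 3·0.1584 + 6·0.2072 + 7·0.1628
 = 0.1512 + 0.2376 + 0.4032 + 0.4752 + 1.2432 + 1.1396
 = 3.65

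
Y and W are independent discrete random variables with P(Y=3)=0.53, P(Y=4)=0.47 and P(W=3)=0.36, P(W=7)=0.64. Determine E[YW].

E[YW] = Σ_y Σ_w yw · P(Y=y)P(W=w)
 = 9·0.1908 + 21·0.3392 + 12·0.1692 + 28·0.3008
 = 1.7172 + 7.1232 + 2.0304 + 8.4224
 = 19.2932

19.2932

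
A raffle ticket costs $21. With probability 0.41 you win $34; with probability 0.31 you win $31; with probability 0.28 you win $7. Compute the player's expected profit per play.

E[payout] = 34·0.41 + 31·0.31 + 7·0.28
 = 13.94 + 9.61 + 1.96
 = 25.51
Net = 25.51 - 21 = 4.51

4.51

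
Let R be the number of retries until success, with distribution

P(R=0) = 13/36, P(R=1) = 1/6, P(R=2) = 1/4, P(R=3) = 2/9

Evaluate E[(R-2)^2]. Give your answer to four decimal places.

E[(R-2)^2] = Σ (r-2)^2·P(R=r)
 = 4·13/36 + 1·1/6 + 0·1/4 + 1·2/9
 = 13/9 + 1/6 + 0 + 2/9
 = 11/6

1.8333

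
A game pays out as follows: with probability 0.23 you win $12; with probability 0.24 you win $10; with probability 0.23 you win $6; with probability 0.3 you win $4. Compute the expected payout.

E[payout] = 12·0.23 + 10·0.24 + 6·0.23 + 4·0.3
 = 2.76 + 2.4 + 1.38 + 1.2
 = 7.74

7.74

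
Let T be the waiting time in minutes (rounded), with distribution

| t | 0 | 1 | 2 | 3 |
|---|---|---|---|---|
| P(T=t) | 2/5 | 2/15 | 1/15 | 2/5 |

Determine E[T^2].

E[T^2] = Σ t^2·P(T=t)
 = 0·2/5 + 1·2/15 + 4·1/15 + 9·2/5
 = 0 + 2/15 + 4/15 + 18/5
 = 4

4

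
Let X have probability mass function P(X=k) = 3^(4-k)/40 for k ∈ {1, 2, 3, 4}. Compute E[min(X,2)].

E[min(X,2)] = Σ min(x,2)·P(X=x)
 = 1·27/40 + 2·9/40 + 2·3/40 + 2·1/40
 = 27/40 + 9/20 + 3/20 + 1/20
 = 53/40

1.325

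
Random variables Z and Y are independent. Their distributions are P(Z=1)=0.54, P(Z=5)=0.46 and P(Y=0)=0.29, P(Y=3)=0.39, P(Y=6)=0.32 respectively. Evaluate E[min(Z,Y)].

E[min(Z,Y)] = Σ_z Σ_y min(z,y) · P(Z=z)P(Y=y)
 = 0·0.1566 + 1·0.2106 + 1·0.1728 + 0·0.1334 + 3·0.1794 + 5·0.1472
 = 0 + 0.2106 + 0.1728 + 0 + 0.5382 + 0.736
 = 1.6576

1.6576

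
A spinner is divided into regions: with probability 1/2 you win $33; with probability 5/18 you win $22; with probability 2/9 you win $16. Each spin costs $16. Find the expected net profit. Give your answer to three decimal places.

10.167

E[payout] = 33·1/2 + 22·5/18 + 16·2/9
 = 33/2 + 55/9 + 32/9
 = 157/6
Net = 157/6 - 16 = 61/6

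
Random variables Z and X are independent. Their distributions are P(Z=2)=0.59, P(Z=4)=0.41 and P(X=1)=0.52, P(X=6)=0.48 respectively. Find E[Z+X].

E[Z+X] = Σ_z Σ_x (z+x) · P(Z=z)P(X=x)
 = 3·0.3068 + 8·0.2832 + 5·0.2132 + 10·0.1968
 = 0.9204 + 2.2656 + 1.066 + 1.968
 = 6.22

6.22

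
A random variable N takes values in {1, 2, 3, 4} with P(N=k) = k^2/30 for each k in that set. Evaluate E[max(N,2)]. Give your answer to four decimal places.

3.3667

E[max(N,2)] = Σ max(n,2)·P(N=n)
 = 2·1/30 + 2·2/15 + 3·3/10 + 4·8/15
 = 1/15 + 4/15 + 9/10 + 32/15
 = 101/30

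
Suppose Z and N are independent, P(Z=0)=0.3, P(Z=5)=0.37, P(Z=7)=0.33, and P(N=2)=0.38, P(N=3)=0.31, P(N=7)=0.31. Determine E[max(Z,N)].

5.5474

E[max(Z,N)] = Σ_z Σ_n max(z,n) · P(Z=z)P(N=n)
 = 2·0.114 + 3·0.093 + 7·0.093 + 5·0.1406 + 5·0.1147 + 7·0.1147 + 7·0.1254 + 7·0.1023 + 7·0.1023
 = 0.228 + 0.279 + 0.651 + 0.703 + 0.5735 + 0.8029 + 0.8778 + 0.7161 + 0.7161
 = 5.5474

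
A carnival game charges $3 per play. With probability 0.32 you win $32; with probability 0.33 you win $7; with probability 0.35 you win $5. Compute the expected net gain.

E[payout] = 32·0.32 + 7·0.33 + 5·0.35
 = 10.24 + 2.31 + 1.75
 = 14.3
Net = 14.3 - 3 = 11.3

11.3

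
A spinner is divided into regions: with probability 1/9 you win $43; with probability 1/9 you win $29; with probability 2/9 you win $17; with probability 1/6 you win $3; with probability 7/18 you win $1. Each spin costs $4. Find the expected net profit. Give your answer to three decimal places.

8.667

E[payout] = 43·1/9 + 29·1/9 + 17·2/9 + 3·1/6 + 1·7/18
 = 43/9 + 29/9 + 34/9 + 1/2 + 7/18
 = 38/3
Net = 38/3 - 4 = 26/3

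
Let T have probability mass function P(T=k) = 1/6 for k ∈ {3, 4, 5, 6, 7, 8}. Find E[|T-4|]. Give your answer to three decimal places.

1.833

E[|T-4|] = Σ |t-4|·P(T=t)
 = 1·1/6 + 0·1/6 + 1·1/6 + 2·1/6 + 3·1/6 + 4·1/6
 = 1/6 + 0 + 1/6 + 1/3 + 1/2 + 2/3
 = 11/6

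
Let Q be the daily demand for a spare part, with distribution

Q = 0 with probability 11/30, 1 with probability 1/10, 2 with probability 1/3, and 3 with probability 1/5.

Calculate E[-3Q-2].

-6.1

E[-3Q-2] = Σ (-3q-2)·P(Q=q)
 = (-2)·11/30 + (-5)·1/10 + (-8)·1/3 + (-11)·1/5
 = (-11/15) + (-1/2) + (-8/3) + (-11/5)
 = -61/10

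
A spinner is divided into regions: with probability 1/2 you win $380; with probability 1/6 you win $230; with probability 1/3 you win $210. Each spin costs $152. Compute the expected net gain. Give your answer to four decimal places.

E[payout] = 380·1/2 + 230·1/6 + 210·1/3
 = 190 + 115/3 + 70
 = 895/3
Net = 895/3 - 152 = 439/3

146.3333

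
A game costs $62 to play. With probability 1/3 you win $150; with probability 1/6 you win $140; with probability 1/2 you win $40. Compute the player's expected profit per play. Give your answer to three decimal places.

E[payout] = 150·1/3 + 140·1/6 + 40·1/2
 = 50 + 70/3 + 20
 = 280/3
Net = 280/3 - 62 = 94/3

31.333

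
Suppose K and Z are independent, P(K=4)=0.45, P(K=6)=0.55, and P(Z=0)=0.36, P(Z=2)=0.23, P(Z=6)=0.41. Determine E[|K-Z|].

2.918

E[|K-Z|] = Σ_k Σ_z |k-z| · P(K=k)P(Z=z)
 = 4·0.162 + 2·0.1035 + 2·0.1845 + 6·0.198 + 4·0.1265 + 0·0.2255
 = 0.648 + 0.207 + 0.369 + 1.188 + 0.506 + 0
 = 2.918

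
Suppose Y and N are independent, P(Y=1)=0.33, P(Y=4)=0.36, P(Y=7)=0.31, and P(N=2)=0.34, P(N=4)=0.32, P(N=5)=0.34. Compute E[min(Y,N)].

2.6598

E[min(Y,N)] = Σ_y Σ_n min(y,n) · P(Y=y)P(N=n)
 = 1·0.1122 + 1·0.1056 + 1·0.1122 + 2·0.1224 + 4·0.1152 + 4·0.1224 + 2·0.1054 + 4·0.0992 + 5·0.1054
 = 0.1122 + 0.1056 + 0.1122 + 0.2448 + 0.4608 + 0.4896 + 0.2108 + 0.3968 + 0.527
 = 2.6598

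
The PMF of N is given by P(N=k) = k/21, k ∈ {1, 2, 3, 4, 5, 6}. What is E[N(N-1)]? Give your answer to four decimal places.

E[N(N-1)] = Σ n(n-1)·P(N=n)
 = 0·1/21 + 2·2/21 + 6·1/7 + 12·4/21 + 20·5/21 + 30·2/7
 = 0 + 4/21 + 6/7 + 16/7 + 100/21 + 60/7
 = 50/3

16.6667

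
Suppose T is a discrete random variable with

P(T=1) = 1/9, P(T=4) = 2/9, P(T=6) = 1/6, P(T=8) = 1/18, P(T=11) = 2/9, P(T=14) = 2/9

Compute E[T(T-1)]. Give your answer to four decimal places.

75.6667

E[T(T-1)] = Σ t(t-1)·P(T=t)
 = 0·1/9 + 12·2/9 + 30·1/6 + 56·1/18 + 110·2/9 + 182·2/9
 = 0 + 8/3 + 5 + 28/9 + 220/9 + 364/9
 = 227/3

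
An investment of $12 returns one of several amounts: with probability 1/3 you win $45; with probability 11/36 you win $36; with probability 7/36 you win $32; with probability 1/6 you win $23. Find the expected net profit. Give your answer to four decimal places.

E[payout] = 45·1/3 + 36·11/36 + 32·7/36 + 23·1/6
 = 15 + 11 + 56/9 + 23/6
 = 649/18
Net = 649/18 - 12 = 433/18

24.0556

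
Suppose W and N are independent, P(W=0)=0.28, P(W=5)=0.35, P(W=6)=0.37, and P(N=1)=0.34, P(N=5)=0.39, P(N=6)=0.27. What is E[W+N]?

7.88

E[W+N] = Σ_w Σ_n (w+n) · P(W=w)P(N=n)
 = 1·0.0952 + 5·0.1092 + 6·0.0756 + 6·0.119 + 10·0.1365 + 11·0.0945 + 7·0.1258 + 11·0.1443 + 12·0.0999
 = 0.0952 + 0.546 + 0.4536 + 0.714 + 1.365 + 1.0395 + 0.8806 + 1.5873 + 1.1988
 = 7.88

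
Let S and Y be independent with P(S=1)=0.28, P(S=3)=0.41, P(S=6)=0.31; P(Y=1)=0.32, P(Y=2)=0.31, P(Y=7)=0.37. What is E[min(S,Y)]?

2.1001

E[min(S,Y)] = Σ_s Σ_y min(s,y) · P(S=s)P(Y=y)
 = 1·0.0896 + 1·0.0868 + 1·0.1036 + 1·0.1312 + 2·0.1271 + 3·0.1517 + 1·0.0992 + 2·0.0961 + 6·0.1147
 = 0.0896 + 0.0868 + 0.1036 + 0.1312 + 0.2542 + 0.4551 + 0.0992 + 0.1922 + 0.6882
 = 2.1001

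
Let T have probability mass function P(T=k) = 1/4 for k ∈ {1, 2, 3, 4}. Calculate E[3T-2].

5.5

E[3T-2] = Σ (3t-2)·P(T=t)
 = 1·1/4 + 4·1/4 + 7·1/4 + 10·1/4
 = 1/4 + 1 + 7/4 + 5/2
 = 11/2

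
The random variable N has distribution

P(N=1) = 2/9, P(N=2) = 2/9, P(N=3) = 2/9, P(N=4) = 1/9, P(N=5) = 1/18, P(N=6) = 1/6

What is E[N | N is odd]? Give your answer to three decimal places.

2.333

P(N is odd) = 2/9 + 2/9 + 1/18 = 1/2.
E[N | N is odd] = [1·2/9 + 3·2/9 + 5·1/18] / (1/2)
 = 7/6 / (1/2)
 = 7/3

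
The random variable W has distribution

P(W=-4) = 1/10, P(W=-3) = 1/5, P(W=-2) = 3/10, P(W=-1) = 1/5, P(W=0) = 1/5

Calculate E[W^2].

E[W^2] = Σ w^2·P(W=w)
 = 16·1/10 + 9·1/5 + 4·3/10 + 1·1/5 + 0·1/5
 = 8/5 + 9/5 + 6/5 + 1/5 + 0
 = 24/5

4.8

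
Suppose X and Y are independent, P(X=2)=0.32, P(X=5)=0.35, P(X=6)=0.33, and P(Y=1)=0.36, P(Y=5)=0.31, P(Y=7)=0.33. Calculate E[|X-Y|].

2.481

E[|X-Y|] = Σ_x Σ_y |x-y| · P(X=x)P(Y=y)
 = 1·0.1152 + 3·0.0992 + 5·0.1056 + 4·0.126 + 0·0.1085 + 2·0.1155 + 5·0.1188 + 1·0.1023 + 1·0.1089
 = 0.1152 + 0.2976 + 0.528 + 0.504 + 0 + 0.231 + 0.594 + 0.1023 + 0.1089
 = 2.481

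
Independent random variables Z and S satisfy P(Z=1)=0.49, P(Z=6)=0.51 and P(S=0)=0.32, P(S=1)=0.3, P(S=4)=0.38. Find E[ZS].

6.461

E[ZS] = Σ_z Σ_s zs · P(Z=z)P(S=s)
 = 0·0.1568 + 1·0.147 + 4·0.1862 + 0·0.1632 + 6·0.153 + 24·0.1938
 = 0 + 0.147 + 0.7448 + 0 + 0.918 + 4.6512
 = 6.461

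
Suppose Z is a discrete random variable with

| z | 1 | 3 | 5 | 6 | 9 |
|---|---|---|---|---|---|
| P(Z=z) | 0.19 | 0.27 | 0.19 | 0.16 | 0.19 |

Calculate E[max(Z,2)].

E[max(Z,2)] = Σ max(z,2)·P(Z=z)
 = 2·0.19 + 3·0.27 + 5·0.19 + 6·0.16 + 9·0.19
 = 0.38 + 0.81 + 0.95 + 0.96 + 1.71
 = 4.81

4.81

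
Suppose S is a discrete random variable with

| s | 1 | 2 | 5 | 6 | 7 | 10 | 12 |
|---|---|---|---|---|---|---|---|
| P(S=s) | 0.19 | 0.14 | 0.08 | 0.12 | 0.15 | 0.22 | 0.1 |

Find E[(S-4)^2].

E[(S-4)^2] = Σ (s-4)^2·P(S=s)
 = 9·0.19 + 4·0.14 + 1·0.08 + 4·0.12 + 9·0.15 + 36·0.22 + 64·0.1
 = 1.71 + 0.56 + 0.08 + 0.48 + 1.35 + 7.92 + 6.4
 = 18.5

18.5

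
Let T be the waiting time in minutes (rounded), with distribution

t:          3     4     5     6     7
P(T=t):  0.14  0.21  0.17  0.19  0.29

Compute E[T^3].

178.98

E[T^3] = Σ t^3·P(T=t)
 = 27·0.14 + 64·0.21 + 125·0.17 + 216·0.19 + 343·0.29
 = 3.78 + 13.44 + 21.25 + 41.04 + 99.47
 = 178.98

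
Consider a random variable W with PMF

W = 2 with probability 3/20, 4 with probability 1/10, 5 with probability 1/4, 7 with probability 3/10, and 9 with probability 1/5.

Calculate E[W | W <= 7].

P(W <= 7) = 3/20 + 1/10 + 1/4 + 3/10 = 4/5.
E[W | W <= 7] = [2·3/20 + 4·1/10 + 5·1/4 + 7·3/10] / (4/5)
 = 81/20 / (4/5)
 = 81/16

5.0625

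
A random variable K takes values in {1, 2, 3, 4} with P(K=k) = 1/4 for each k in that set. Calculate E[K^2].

7.5

E[K^2] = Σ k^2·P(K=k)
 = 1·1/4 + 4·1/4 + 9·1/4 + 16·1/4
 = 1/4 + 1 + 9/4 + 4
 = 15/2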